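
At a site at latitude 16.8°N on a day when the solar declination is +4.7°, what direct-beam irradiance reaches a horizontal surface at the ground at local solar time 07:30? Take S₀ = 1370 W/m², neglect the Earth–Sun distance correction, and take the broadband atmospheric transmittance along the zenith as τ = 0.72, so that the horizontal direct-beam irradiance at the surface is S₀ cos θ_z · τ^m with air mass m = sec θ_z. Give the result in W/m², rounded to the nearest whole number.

Hour angle H = 15° × (7.5 − 12) = -67.50°.
cos θ_z = sin φ sin δ + cos φ cos δ cos H = (0.2890)(0.0819) + (0.9573)(0.9966)(0.3827) = 0.3888.
Air mass m = 1/cos θ_z = 1/0.3888 = 2.572; τ^m = 0.72^2.572 = 0.4296.
Surface direct beam = 1370 × 0.3888 × 0.4296 = 228.83 W/m².

229 W/m²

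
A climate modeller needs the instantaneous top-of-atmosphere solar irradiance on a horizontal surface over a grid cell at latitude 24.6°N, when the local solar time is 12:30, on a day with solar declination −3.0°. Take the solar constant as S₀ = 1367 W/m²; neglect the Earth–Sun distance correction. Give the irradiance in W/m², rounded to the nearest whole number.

1201 W/m²

Hour angle H = 15° × (12.5 − 12) = 7.50°.
cos θ_z = sin φ sin δ + cos φ cos δ cos H = (0.4163)(-0.0523) + (0.9092)(0.9986)(0.9914) = 0.8783.
Top-of-atmosphere irradiance = S₀ cos θ_z = 1367 × 0.8783 = 1200.64 W/m².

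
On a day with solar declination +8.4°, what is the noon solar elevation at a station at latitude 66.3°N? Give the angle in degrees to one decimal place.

At local solar noon the hour angle is zero, so the elevation is 90° − |φ − δ| = 90° − |66.3° − (8.4°)| = 90° − 57.9° = 32.1°.

32.1°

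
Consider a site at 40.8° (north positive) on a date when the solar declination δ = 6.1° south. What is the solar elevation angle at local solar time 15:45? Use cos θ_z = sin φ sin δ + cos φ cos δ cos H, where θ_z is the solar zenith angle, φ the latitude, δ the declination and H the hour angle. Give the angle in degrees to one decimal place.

Hour angle H = 15° × (15.75 − 12) = 56.25°.
With φ = 40.8°, δ = -6.1°, H = 56.25°: sin φ sin δ = -0.0694, cos φ cos δ cos H = 0.4182, so cos θ_z = 0.3488.
θ_z = arccos(0.3488) = 69.59°, so the elevation is 90° − 69.59° = 20.41°.

20.4°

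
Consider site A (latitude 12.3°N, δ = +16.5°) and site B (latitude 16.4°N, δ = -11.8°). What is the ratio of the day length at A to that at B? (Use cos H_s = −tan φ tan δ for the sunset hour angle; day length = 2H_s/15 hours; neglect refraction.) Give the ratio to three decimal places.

1.084

A: H_s = arccos(−tan 12.3° · tan 16.5°) = 93.70°, so 2H_s/15 = 12.4933 h.
B: H_s = arccos(−tan 16.4° · tan -11.8°) = 86.47°, so 2H_s/15 = 11.5293 h.
Ratio A/B = 12.4933 / 11.5293 = 1.0836.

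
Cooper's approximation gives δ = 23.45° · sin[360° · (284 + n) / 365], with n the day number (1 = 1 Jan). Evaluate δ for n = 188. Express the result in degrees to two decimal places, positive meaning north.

+22.59°

360 × (284 + 188) / 365 = 465.534°; sin(465.534°) = 0.9635.
δ = 23.45 × 0.9635 = 22.594° ≈ +22.59°.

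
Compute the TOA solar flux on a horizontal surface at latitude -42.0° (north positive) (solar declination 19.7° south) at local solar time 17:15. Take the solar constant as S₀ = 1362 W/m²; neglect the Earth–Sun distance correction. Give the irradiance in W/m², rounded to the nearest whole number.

493 W/m²

Hour angle H = 15° × (17.25 − 12) = 78.75°.
With φ = -42.0°, δ = -19.7°, H = 78.75°: sin φ sin δ = 0.2256, cos φ cos δ cos H = 0.1365, so cos θ_z = 0.3621.
Top-of-atmosphere irradiance = S₀ cos θ_z = 1362 × 0.3621 = 493.18 W/m².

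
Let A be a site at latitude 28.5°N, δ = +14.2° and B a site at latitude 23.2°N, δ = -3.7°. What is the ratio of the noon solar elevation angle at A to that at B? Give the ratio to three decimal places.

1.200

A: 90° − |28.5 − (14.2)| = 75.70°.
B: 90° − |23.2 − (-3.7)| = 63.10°.
Ratio A/B = 75.7000 / 63.1000 = 1.1997.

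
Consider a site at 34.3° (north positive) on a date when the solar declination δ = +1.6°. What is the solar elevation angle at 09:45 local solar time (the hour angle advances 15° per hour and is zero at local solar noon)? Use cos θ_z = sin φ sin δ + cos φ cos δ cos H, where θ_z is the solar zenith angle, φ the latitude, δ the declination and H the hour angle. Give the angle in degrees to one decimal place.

Hour angle H = 15° × (9.75 − 12) = -33.75°.
cos θ_z = sin φ sin δ + cos φ cos δ cos H = (0.5635)(0.0279) + (0.8261)(0.9996)(0.8315) = 0.7023.
θ_z = arccos(0.7023) = 45.39°, so the elevation is 90° − 45.39° = 44.61°.

44.6°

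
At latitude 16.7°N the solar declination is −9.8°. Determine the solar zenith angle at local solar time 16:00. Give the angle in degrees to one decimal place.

65.0°

Hour angle H = 15° × (16 − 12) = 60.00°.
cos θ_z = sin(16.7°) sin(-9.8°) + cos(16.7°) cos(-9.8°) cos(60.00°) = -0.0489 + 0.4719 = 0.4230.
θ_z = arccos(0.4230) = 64.98°.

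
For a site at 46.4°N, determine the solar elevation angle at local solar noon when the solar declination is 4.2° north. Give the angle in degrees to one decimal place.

At local solar noon the hour angle is zero, so the elevation is 90° − |φ − δ| = 90° − |46.4° − (4.2°)| = 90° − 42.2° = 47.8°.

47.8°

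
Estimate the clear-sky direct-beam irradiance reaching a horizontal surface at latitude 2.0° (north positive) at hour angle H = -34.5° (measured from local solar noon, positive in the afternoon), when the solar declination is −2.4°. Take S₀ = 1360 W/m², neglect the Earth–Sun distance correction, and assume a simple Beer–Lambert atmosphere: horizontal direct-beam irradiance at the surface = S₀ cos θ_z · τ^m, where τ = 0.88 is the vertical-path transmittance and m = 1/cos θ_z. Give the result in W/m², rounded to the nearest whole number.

cos θ_z = sin φ sin δ + cos φ cos δ cos H = (0.0349)(-0.0419) + (0.9994)(0.9991)(0.8241) = 0.8214.
Air mass m = 1/cos θ_z = 1/0.8214 = 1.217; τ^m = 0.88^1.217 = 0.8559.
Surface direct beam = 1360 × 0.8214 × 0.8559 = 956.13 W/m².

956 W/m²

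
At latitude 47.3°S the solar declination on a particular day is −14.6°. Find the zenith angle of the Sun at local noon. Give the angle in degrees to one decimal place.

32.7°

At local solar noon the hour angle is zero, so the zenith angle is |φ − δ| = |-47.3° − (-14.6°)| = 32.7°.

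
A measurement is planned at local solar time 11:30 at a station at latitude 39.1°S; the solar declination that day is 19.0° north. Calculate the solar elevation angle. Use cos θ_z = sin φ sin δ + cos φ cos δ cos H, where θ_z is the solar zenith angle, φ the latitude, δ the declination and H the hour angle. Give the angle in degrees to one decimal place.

Hour angle H = 15° × (11.5 − 12) = -7.50°.
cos θ_z = sin(-39.1°) sin(19.0°) + cos(-39.1°) cos(19.0°) cos(-7.50°) = -0.2053 + 0.7275 = 0.5222.
θ_z = arccos(0.5222) = 58.52°, so the elevation is 90° − 58.52° = 31.48°.

31.5°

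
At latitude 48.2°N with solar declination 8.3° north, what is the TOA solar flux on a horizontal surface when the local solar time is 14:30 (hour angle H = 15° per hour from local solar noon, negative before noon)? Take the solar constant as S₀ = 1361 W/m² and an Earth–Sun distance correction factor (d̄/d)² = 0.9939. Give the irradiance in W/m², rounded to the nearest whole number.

853 W/m²

Hour angle H = 15° × (14.5 − 12) = 37.50°.
cos θ_z = sin(48.2°) sin(8.3°) + cos(48.2°) cos(8.3°) cos(37.50°) = 0.1076 + 0.5233 = 0.6309.
Top-of-atmosphere irradiance = S₀ (d̄/d)² cos θ_z = 1361 × 0.9939 × 0.6309 = 853.42 W/m².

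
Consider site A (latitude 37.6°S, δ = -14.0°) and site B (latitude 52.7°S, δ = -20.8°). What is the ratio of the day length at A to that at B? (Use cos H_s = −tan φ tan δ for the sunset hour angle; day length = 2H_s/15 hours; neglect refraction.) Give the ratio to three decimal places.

A: H_s = arccos(−tan -37.6° · tan -14.0°) = 101.07°, so 2H_s/15 = 13.4760 h.
B: H_s = arccos(−tan -52.7° · tan -20.8°) = 119.91°, so 2H_s/15 = 15.9880 h.
Ratio A/B = 13.4760 / 15.9880 = 0.8429.

0.843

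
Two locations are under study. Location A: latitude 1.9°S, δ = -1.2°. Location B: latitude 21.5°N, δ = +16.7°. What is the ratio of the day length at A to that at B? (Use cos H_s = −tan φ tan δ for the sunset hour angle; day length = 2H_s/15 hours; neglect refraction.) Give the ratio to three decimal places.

0.930

A: H_s = arccos(−tan -1.9° · tan -1.2°) = 90.04°, so 2H_s/15 = 12.0053 h.
B: H_s = arccos(−tan 21.5° · tan 16.7°) = 96.79°, so 2H_s/15 = 12.9053 h.
Ratio A/B = 12.0053 / 12.9053 = 0.9303.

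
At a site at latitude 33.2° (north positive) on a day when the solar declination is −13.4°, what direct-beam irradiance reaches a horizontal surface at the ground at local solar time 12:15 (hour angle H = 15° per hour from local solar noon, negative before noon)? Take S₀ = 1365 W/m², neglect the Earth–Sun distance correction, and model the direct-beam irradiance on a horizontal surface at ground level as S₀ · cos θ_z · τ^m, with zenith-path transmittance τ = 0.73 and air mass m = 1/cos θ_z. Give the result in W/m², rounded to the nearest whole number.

591 W/m²

Hour angle H = 15° × (12.25 − 12) = 3.75°.
With φ = 33.2°, δ = -13.4°, H = 3.75°: sin φ sin δ = -0.1269, cos φ cos δ cos H = 0.8122, so cos θ_z = 0.6853.
Air mass m = 1/cos θ_z = 1/0.6853 = 1.459; τ^m = 0.73^1.459 = 0.6318.
Surface direct beam = 1365 × 0.6853 × 0.6318 = 591.01 W/m².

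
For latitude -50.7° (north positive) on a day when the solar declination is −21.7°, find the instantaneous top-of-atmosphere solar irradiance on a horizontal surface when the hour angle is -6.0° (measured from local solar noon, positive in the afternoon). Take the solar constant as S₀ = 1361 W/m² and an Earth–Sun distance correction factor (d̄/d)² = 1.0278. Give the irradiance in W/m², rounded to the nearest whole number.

1219 W/m²

cos θ_z = sin(-50.7°) sin(-21.7°) + cos(-50.7°) cos(-21.7°) cos(-6.00°) = 0.2861 + 0.5853 = 0.8714.
Top-of-atmosphere irradiance = S₀ (d̄/d)² cos θ_z = 1361 × 1.0278 × 0.8714 = 1218.95 W/m².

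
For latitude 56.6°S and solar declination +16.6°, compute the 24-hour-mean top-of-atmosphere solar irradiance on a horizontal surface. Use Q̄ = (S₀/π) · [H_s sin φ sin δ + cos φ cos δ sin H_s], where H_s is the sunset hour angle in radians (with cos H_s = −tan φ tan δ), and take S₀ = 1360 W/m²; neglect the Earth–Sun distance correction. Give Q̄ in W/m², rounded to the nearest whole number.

90 W/m²

cos H_s = −tan(-56.6°) · tan(16.6°) = 0.4521, so H_s = arccos(0.4521) = 63.12°. In radians, H_s = 1.1017.
H_s sin φ sin δ = 1.1017 × -0.8348 × 0.2857 = -0.2628.
cos φ cos δ sin H_s = 0.5505 × 0.9583 × 0.8920 = 0.4706.
Q̄ = (1360/π) × (-0.2628 + 0.4706) = 432.90 × 0.2078 = 89.96 W/m².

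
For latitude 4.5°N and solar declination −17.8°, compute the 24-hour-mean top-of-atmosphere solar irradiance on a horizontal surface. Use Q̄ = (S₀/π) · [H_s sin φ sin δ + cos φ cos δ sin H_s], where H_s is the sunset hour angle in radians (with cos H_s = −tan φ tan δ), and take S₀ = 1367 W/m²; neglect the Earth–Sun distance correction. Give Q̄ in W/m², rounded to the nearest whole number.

397 W/m²

−tan φ tan δ = −(0.0787)(-0.3211) = 0.0253; H_s = arccos(0.0253) = 88.55°. In radians, H_s = 1.5455.
H_s sin φ sin δ = 1.5455 × 0.0785 × -0.3057 = -0.0371.
cos φ cos δ sin H_s = 0.9969 × 0.9521 × 0.9997 = 0.9489.
Q̄ = (1367/π) × (-0.0371 + 0.9489) = 435.13 × 0.9118 = 396.75 W/m².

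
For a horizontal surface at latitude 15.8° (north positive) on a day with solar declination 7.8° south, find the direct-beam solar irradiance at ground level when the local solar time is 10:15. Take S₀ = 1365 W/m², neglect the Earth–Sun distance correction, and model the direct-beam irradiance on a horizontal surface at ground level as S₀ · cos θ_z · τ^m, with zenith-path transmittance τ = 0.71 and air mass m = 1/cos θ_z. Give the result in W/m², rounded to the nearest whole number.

Hour angle H = 15° × (10.25 − 12) = -26.25°.
cos θ_z = sin(15.8°) sin(-7.8°) + cos(15.8°) cos(-7.8°) cos(-26.25°) = -0.0370 + 0.8550 = 0.8180.
Air mass m = 1/cos θ_z = 1/0.8180 = 1.222; τ^m = 0.71^1.222 = 0.6580.
Surface direct beam = 1365 × 0.8180 × 0.6580 = 734.70 W/m².

735 W/m²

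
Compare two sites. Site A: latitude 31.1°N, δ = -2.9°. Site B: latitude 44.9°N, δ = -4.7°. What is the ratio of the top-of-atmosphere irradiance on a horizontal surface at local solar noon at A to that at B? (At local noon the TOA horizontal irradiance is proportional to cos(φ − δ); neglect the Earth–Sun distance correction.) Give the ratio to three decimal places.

1.279

A: cos θ_z = cos(31.1° − (-2.9°)) = 0.8290.
B: cos θ_z = cos(44.9° − (-4.7°)) = 0.6481.
Ratio A/B = 0.8290 / 0.6481 = 1.2791.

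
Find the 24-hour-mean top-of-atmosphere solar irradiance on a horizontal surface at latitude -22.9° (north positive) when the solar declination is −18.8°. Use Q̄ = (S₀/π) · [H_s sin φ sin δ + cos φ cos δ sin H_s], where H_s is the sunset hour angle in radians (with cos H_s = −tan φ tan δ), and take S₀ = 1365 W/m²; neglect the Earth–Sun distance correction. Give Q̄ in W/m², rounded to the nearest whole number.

cos H_s = −tan(-22.9°) · tan(-18.8°) = -0.1438, so H_s = arccos(-0.1438) = 98.27°. In radians, H_s = 1.7151.
H_s sin φ sin δ = 1.7151 × -0.3891 × -0.3223 = 0.2151.
cos φ cos δ sin H_s = 0.9212 × 0.9466 × 0.9896 = 0.8629.
Q̄ = (1365/π) × (0.2151 + 0.8629) = 434.49 × 1.0780 = 468.38 W/m².

468 W/m²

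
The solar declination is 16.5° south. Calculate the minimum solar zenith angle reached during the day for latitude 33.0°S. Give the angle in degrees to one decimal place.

At local solar noon the hour angle is zero, so the zenith angle is |φ − δ| = |-33.0° − (-16.5°)| = 16.5°.

16.5°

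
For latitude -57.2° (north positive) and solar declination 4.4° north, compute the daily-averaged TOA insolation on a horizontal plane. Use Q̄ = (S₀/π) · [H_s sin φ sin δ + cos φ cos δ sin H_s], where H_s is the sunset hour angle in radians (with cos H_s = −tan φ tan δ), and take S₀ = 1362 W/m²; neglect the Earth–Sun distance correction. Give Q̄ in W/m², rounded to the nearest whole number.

cos H_s = −tan(-57.2°) · tan(4.4°) = 0.1194, so H_s = arccos(0.1194) = 83.14°. In radians, H_s = 1.4511.
H_s sin φ sin δ = 1.4511 × -0.8406 × 0.0767 = -0.0936.
cos φ cos δ sin H_s = 0.5417 × 0.9971 × 0.9928 = 0.5362.
Q̄ = (1362/π) × (-0.0936 + 0.5362) = 433.54 × 0.4426 = 191.88 W/m².

192 W/m²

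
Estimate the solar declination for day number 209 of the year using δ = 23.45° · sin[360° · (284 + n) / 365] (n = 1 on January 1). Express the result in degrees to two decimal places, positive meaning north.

360 × (284 + 209) / 365 = 486.247°; sin(486.247°) = 0.8065.
δ = 23.45 × 0.8065 = 18.912° ≈ +18.91°.

+18.91°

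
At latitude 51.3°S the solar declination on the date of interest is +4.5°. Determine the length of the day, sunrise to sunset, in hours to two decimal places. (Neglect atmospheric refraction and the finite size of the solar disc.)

The sunset hour angle satisfies cos H_s = −tan φ tan δ = 0.0982, giving H_s = 84.36°.
Day length = 2 H_s / 15° h⁻¹ = 168.72° / 15 = 11.248 h.

11.25 hours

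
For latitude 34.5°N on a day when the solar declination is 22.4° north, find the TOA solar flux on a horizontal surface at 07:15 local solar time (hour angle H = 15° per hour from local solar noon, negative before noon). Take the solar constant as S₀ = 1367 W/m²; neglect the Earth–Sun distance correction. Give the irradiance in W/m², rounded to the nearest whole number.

630 W/m²

Hour angle H = 15° × (7.25 − 12) = -71.25°.
With φ = 34.5°, δ = 22.4°, H = -71.25°: sin φ sin δ = 0.2158, cos φ cos δ cos H = 0.2449, so cos θ_z = 0.4607.
Top-of-atmosphere irradiance = S₀ cos θ_z = 1367 × 0.4607 = 629.78 W/m².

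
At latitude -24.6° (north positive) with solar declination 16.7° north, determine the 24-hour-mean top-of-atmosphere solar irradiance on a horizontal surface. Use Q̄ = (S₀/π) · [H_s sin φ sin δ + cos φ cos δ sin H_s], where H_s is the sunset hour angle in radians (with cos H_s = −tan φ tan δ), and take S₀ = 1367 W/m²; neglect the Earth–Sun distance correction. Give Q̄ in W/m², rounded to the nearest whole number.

−tan φ tan δ = −(-0.4578)(0.3000) = 0.1373; H_s = arccos(0.1373) = 82.11°. In radians, H_s = 1.4331.
H_s sin φ sin δ = 1.4331 × -0.4163 × 0.2874 = -0.1715.
cos φ cos δ sin H_s = 0.9092 × 0.9578 × 0.9905 = 0.8626.
Q̄ = (1367/π) × (-0.1715 + 0.8626) = 435.13 × 0.6911 = 300.72 W/m².

301 W/m²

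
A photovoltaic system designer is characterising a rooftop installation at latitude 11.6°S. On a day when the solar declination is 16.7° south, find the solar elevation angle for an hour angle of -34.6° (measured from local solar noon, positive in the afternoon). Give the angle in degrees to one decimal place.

cos θ_z = sin(-11.6°) sin(-16.7°) + cos(-11.6°) cos(-16.7°) cos(-34.60°) = 0.0578 + 0.7723 = 0.8301.
θ_z = arccos(0.8301) = 33.89°, so the elevation is 90° − 33.89° = 56.11°.

56.1°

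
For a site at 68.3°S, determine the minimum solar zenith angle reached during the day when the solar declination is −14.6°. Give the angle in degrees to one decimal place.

53.7°

At local solar noon the hour angle is zero, so the zenith angle is |φ − δ| = |-68.3° − (-14.6°)| = 53.7°.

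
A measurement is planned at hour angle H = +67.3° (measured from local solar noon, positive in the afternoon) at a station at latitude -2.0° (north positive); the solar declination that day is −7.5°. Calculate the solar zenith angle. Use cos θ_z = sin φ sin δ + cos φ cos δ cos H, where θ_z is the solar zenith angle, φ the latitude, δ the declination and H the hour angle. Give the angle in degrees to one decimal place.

With φ = -2.0°, δ = -7.5°, H = 67.30°: sin φ sin δ = 0.0046, cos φ cos δ cos H = 0.3824, so cos θ_z = 0.3870.
θ_z = arccos(0.3870) = 67.23°.

67.2°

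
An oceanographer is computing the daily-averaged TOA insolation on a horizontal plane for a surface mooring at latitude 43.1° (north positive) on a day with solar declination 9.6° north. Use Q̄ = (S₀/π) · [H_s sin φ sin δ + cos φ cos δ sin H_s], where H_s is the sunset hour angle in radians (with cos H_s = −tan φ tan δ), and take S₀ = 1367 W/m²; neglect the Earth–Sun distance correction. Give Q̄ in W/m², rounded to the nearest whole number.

395 W/m²

cos H_s = −tan(43.1°) · tan(9.6°) = -0.1583, so H_s = arccos(-0.1583) = 99.11°. In radians, H_s = 1.7298.
H_s sin φ sin δ = 1.7298 × 0.6833 × 0.1668 = 0.1972.
cos φ cos δ sin H_s = 0.7302 × 0.9860 × 0.9874 = 0.7109.
Q̄ = (1367/π) × (0.1972 + 0.7109) = 435.13 × 0.9081 = 395.14 W/m².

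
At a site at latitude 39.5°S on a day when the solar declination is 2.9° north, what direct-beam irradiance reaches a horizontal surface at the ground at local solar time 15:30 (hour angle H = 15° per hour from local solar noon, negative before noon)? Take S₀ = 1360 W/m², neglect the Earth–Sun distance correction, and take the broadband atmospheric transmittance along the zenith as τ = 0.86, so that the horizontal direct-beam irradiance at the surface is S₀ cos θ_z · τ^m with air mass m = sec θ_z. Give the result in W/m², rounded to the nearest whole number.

Hour angle H = 15° × (15.5 − 12) = 52.50°.
cos θ_z = sin(-39.5°) sin(2.9°) + cos(-39.5°) cos(2.9°) cos(52.50°) = -0.0322 + 0.4691 = 0.4369.
Air mass m = 1/cos θ_z = 1/0.4369 = 2.289; τ^m = 0.86^2.289 = 0.7081.
Surface direct beam = 1360 × 0.4369 × 0.7081 = 420.74 W/m².

421 W/m²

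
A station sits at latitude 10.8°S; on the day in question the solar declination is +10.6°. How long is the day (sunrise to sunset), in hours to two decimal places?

cos H_s = −tan(-10.8°) · tan(10.6°) = 0.0357, so H_s = arccos(0.0357) = 87.95°.
Day length = 2 H_s / 15° h⁻¹ = 175.90° / 15 = 11.727 h.

11.73 hours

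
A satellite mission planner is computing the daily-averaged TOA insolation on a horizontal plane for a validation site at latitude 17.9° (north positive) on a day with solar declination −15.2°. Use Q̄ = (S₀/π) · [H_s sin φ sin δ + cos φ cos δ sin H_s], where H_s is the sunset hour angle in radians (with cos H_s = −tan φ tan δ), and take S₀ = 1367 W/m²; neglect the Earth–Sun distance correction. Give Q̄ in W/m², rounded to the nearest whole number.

The sunset hour angle satisfies cos H_s = −tan φ tan δ = 0.0878, giving H_s = 84.96°. In radians, H_s = 1.4828.
H_s sin φ sin δ = 1.4828 × 0.3074 × -0.2622 = -0.1195.
cos φ cos δ sin H_s = 0.9516 × 0.9650 × 0.9961 = 0.9147.
Q̄ = (1367/π) × (-0.1195 + 0.9147) = 435.13 × 0.7952 = 346.02 W/m².

346 W/m²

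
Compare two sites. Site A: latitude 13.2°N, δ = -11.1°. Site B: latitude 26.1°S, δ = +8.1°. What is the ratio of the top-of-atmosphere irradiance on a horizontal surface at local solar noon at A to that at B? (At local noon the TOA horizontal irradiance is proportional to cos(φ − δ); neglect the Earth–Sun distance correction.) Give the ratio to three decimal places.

1.102

A: cos θ_z = cos(13.2° − (-11.1°)) = 0.9114.
B: cos θ_z = cos(-26.1° − (8.1°)) = 0.8271.
Ratio A/B = 0.9114 / 0.8271 = 1.1019.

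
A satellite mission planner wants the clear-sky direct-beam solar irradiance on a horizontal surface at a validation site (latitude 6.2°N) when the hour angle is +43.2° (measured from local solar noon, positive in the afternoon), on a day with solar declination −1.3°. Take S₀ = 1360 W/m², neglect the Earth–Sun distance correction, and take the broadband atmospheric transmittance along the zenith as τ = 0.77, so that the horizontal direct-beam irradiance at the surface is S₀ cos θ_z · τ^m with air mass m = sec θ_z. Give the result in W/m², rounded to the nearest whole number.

684 W/m²

cos θ_z = sin φ sin δ + cos φ cos δ cos H = (0.1080)(-0.0227) + (0.9942)(0.9997)(0.7290) = 0.7221.
Air mass m = 1/cos θ_z = 1/0.7221 = 1.385; τ^m = 0.77^1.385 = 0.6963.
Surface direct beam = 1360 × 0.7221 × 0.6963 = 683.81 W/m².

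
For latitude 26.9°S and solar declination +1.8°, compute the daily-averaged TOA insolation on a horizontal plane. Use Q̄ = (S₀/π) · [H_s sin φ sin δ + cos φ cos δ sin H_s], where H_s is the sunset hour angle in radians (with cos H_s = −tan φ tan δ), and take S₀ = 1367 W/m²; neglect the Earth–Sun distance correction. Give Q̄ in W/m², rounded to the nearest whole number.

cos H_s = −tan(-26.9°) · tan(1.8°) = 0.0159, so H_s = arccos(0.0159) = 89.09°. In radians, H_s = 1.5549.
H_s sin φ sin δ = 1.5549 × -0.4524 × 0.0314 = -0.0221.
cos φ cos δ sin H_s = 0.8918 × 0.9995 × 0.9999 = 0.8913.
Q̄ = (1367/π) × (-0.0221 + 0.8913) = 435.13 × 0.8692 = 378.21 W/m².

378 W/m²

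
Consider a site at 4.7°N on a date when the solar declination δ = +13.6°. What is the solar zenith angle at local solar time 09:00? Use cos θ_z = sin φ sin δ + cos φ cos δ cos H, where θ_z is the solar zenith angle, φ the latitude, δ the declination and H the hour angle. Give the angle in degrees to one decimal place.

Hour angle H = 15° × (9 − 12) = -45.00°.
cos θ_z = sin(4.7°) sin(13.6°) + cos(4.7°) cos(13.6°) cos(-45.00°) = 0.0193 + 0.6850 = 0.7043.
θ_z = arccos(0.7043) = 45.23°.

45.2°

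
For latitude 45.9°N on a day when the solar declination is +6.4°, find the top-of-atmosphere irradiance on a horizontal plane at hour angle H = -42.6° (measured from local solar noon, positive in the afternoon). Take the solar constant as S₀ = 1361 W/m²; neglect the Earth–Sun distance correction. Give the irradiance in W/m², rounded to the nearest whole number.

cos θ_z = sin(45.9°) sin(6.4°) + cos(45.9°) cos(6.4°) cos(-42.60°) = 0.0800 + 0.5091 = 0.5891.
Top-of-atmosphere irradiance = S₀ cos θ_z = 1361 × 0.5891 = 801.77 W/m².

802 W/m²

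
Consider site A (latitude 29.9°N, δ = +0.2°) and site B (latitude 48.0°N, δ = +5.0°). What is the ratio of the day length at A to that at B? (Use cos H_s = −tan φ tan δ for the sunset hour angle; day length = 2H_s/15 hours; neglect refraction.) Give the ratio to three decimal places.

A: H_s = arccos(−tan 29.9° · tan 0.2°) = 90.12°, so 2H_s/15 = 12.0160 h.
B: H_s = arccos(−tan 48.0° · tan 5.0°) = 95.58°, so 2H_s/15 = 12.7440 h.
Ratio A/B = 12.0160 / 12.7440 = 0.9429.

0.943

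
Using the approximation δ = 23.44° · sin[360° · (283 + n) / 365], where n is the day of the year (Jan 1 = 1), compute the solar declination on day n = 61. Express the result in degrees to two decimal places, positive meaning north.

-8.29°

360 × (283 + 61) / 365 = 339.288°; sin(339.288°) = -0.3537.
δ = 23.44 × -0.3537 = -8.291° ≈ -8.29°.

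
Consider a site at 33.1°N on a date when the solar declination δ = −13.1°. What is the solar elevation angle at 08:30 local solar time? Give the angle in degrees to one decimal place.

Hour angle H = 15° × (8.5 − 12) = -52.50°.
cos θ_z = sin φ sin δ + cos φ cos δ cos H = (0.5461)(-0.2267) + (0.8377)(0.9740)(0.6088) = 0.3729.
θ_z = arccos(0.3729) = 68.11°, so the elevation is 90° − 68.11° = 21.89°.

21.9°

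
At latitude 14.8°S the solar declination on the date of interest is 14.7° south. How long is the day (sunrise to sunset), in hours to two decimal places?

The sunset hour angle satisfies cos H_s = −tan φ tan δ = -0.0693, giving H_s = 93.97°.
Day length = 2 H_s / 15° h⁻¹ = 187.94° / 15 = 12.529 h.

12.53 hours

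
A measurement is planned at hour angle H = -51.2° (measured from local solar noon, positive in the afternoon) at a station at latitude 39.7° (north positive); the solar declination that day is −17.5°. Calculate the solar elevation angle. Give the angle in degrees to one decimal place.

15.5°

cos θ_z = sin φ sin δ + cos φ cos δ cos H = (0.6388)(-0.3007) + (0.7694)(0.9537)(0.6266) = 0.2677.
θ_z = arccos(0.2677) = 74.47°, so the elevation is 90° − 74.47° = 15.53°.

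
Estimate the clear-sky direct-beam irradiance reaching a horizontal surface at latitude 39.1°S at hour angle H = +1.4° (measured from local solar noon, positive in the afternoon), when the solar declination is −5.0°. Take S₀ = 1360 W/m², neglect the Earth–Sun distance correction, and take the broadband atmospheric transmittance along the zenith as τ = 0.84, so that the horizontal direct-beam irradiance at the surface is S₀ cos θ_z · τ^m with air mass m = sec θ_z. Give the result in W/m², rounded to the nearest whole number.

912 W/m²

With φ = -39.1°, δ = -5.0°, H = 1.40°: sin φ sin δ = 0.0550, cos φ cos δ cos H = 0.7729, so cos θ_z = 0.8279.
Air mass m = 1/cos θ_z = 1/0.8279 = 1.208; τ^m = 0.84^1.208 = 0.8101.
Surface direct beam = 1360 × 0.8279 × 0.8101 = 912.13 W/m².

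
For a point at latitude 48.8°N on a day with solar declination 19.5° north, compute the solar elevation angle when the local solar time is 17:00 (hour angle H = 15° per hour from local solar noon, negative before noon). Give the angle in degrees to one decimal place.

Hour angle H = 15° × (17 − 12) = 75.00°.
With φ = 48.8°, δ = 19.5°, H = 75.00°: sin φ sin δ = 0.2512, cos φ cos δ cos H = 0.1607, so cos θ_z = 0.4119.
θ_z = arccos(0.4119) = 65.68°, so the elevation is 90° − 65.68° = 24.32°.

24.3°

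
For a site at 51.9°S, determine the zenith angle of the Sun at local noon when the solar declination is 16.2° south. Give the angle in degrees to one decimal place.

35.7°

At local solar noon the hour angle is zero, so the zenith angle is |φ − δ| = |-51.9° − (-16.2°)| = 35.7°.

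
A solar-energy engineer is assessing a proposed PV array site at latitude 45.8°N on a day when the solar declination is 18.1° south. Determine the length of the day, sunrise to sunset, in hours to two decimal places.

9.38 hours

The sunset hour angle satisfies cos H_s = −tan φ tan δ = 0.3361, giving H_s = 70.36°.
Day length = 2 H_s / 15° h⁻¹ = 140.72° / 15 = 9.381 h.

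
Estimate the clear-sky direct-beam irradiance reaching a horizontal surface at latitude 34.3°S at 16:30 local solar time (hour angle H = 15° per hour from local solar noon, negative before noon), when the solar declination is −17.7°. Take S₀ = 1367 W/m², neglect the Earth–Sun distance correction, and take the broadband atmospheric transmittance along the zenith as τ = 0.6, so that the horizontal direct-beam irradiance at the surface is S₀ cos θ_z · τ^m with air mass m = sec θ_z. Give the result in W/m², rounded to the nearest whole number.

Hour angle H = 15° × (16.5 − 12) = 67.50°.
With φ = -34.3°, δ = -17.7°, H = 67.50°: sin φ sin δ = 0.1713, cos φ cos δ cos H = 0.3012, so cos θ_z = 0.4725.
Air mass m = 1/cos θ_z = 1/0.4725 = 2.116; τ^m = 0.6^2.116 = 0.3393.
Surface direct beam = 1367 × 0.4725 × 0.3393 = 219.16 W/m².

219 W/m²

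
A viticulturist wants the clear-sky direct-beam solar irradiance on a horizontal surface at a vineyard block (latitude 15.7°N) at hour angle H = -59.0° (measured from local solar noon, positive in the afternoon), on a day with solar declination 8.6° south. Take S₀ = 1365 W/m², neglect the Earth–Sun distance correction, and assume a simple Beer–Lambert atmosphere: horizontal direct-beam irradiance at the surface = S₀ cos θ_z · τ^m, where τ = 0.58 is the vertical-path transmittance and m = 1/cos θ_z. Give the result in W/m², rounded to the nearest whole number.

183 W/m²

cos θ_z = sin φ sin δ + cos φ cos δ cos H = (0.2706)(-0.1495) + (0.9627)(0.9888)(0.5150) = 0.4498.
Air mass m = 1/cos θ_z = 1/0.4498 = 2.223; τ^m = 0.58^2.223 = 0.2979.
Surface direct beam = 1365 × 0.4498 × 0.2979 = 182.90 W/m².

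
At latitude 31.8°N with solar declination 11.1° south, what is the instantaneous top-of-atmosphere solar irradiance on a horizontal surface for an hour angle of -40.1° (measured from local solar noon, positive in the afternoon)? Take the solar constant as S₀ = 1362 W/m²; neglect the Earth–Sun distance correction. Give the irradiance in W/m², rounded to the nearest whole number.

731 W/m²

cos θ_z = sin φ sin δ + cos φ cos δ cos H = (0.5270)(-0.1925) + (0.8499)(0.9813)(0.7649) = 0.5365.
Top-of-atmosphere irradiance = S₀ cos θ_z = 1362 × 0.5365 = 730.71 W/m².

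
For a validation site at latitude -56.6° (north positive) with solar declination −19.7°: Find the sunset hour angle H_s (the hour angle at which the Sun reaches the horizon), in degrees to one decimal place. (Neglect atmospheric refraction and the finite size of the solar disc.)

122.9°

cos H_s = −tan(-56.6°) · tan(-19.7°) = -0.5430, so H_s = arccos(-0.5430) = 122.89°.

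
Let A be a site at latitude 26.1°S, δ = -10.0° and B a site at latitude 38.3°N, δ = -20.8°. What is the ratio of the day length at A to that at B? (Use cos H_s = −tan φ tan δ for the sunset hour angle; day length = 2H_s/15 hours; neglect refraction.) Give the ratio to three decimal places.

1.309

A: H_s = arccos(−tan -26.1° · tan -10.0°) = 94.96°, so 2H_s/15 = 12.6613 h.
B: H_s = arccos(−tan 38.3° · tan -20.8°) = 72.54°, so 2H_s/15 = 9.6720 h.
Ratio A/B = 12.6613 / 9.6720 = 1.3091.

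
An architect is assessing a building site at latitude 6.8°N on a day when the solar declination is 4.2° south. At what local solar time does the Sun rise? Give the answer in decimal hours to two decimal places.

The sunset hour angle satisfies cos H_s = −tan φ tan δ = 0.0088, giving H_s = 89.50°.
Sunrise is at 12 − H_s/15 = 12 − 5.967 = 6.033 h local solar time.

6.03 h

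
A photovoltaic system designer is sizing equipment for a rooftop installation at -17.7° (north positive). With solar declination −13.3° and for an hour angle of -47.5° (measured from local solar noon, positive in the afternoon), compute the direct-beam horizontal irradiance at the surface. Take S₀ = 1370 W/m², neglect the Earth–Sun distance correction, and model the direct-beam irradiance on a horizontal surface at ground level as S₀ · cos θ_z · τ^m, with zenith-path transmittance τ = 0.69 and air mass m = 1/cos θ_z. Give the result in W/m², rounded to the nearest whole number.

560 W/m²

cos θ_z = sin(-17.7°) sin(-13.3°) + cos(-17.7°) cos(-13.3°) cos(-47.50°) = 0.0699 + 0.6263 = 0.6962.
Air mass m = 1/cos θ_z = 1/0.6962 = 1.436; τ^m = 0.69^1.436 = 0.5869.
Surface direct beam = 1370 × 0.6962 × 0.5869 = 559.78 W/m².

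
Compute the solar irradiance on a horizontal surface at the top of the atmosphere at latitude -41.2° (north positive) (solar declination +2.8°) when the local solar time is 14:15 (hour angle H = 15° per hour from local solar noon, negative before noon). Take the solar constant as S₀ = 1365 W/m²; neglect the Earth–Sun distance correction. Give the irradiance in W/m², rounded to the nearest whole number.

Hour angle H = 15° × (14.25 − 12) = 33.75°.
cos θ_z = sin φ sin δ + cos φ cos δ cos H = (-0.6587)(0.0488) + (0.7524)(0.9988)(0.8315) = 0.5927.
Top-of-atmosphere irradiance = S₀ cos θ_z = 1365 × 0.5927 = 809.04 W/m².

809 W/m²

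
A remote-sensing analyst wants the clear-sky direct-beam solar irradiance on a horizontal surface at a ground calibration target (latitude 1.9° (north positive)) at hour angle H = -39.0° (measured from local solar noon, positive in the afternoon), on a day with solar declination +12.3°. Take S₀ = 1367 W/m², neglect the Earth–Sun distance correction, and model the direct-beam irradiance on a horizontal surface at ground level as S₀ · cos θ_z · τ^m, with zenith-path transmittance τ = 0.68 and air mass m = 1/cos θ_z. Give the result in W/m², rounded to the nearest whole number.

633 W/m²

cos θ_z = sin φ sin δ + cos φ cos δ cos H = (0.0332)(0.2130) + (0.9995)(0.9770)(0.7771) = 0.7659.
Air mass m = 1/cos θ_z = 1/0.7659 = 1.306; τ^m = 0.68^1.306 = 0.6043.
Surface direct beam = 1367 × 0.7659 × 0.6043 = 632.69 W/m².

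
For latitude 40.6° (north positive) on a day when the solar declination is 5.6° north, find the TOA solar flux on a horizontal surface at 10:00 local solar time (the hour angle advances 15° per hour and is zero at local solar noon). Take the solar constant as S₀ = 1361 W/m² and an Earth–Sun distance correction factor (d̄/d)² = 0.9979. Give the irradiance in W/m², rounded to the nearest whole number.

975 W/m²

Hour angle H = 15° × (10 − 12) = -30.00°.
cos θ_z = sin(40.6°) sin(5.6°) + cos(40.6°) cos(5.6°) cos(-30.00°) = 0.0635 + 0.6544 = 0.7179.
Top-of-atmosphere irradiance = S₀ (d̄/d)² cos θ_z = 1361 × 0.9979 × 0.7179 = 975.01 W/m².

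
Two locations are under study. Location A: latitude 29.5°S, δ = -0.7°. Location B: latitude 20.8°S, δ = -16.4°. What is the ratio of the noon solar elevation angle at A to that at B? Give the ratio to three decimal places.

A: 90° − |-29.5 − (-0.7)| = 61.20°.
B: 90° − |-20.8 − (-16.4)| = 85.60°.
Ratio A/B = 61.2000 / 85.6000 = 0.7150.

0.715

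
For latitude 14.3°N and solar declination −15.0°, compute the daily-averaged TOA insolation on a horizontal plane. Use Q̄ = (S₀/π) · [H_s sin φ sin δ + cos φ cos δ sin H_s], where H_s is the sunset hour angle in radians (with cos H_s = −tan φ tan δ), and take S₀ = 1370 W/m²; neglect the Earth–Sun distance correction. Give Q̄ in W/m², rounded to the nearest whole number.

365 W/m²

−tan φ tan δ = −(0.2549)(-0.2679) = 0.0683; H_s = arccos(0.0683) = 86.08°. In radians, H_s = 1.5024.
H_s sin φ sin δ = 1.5024 × 0.2470 × -0.2588 = -0.0960.
cos φ cos δ sin H_s = 0.9690 × 0.9659 × 0.9977 = 0.9338.
Q̄ = (1370/π) × (-0.0960 + 0.9338) = 436.08 × 0.8378 = 365.35 W/m².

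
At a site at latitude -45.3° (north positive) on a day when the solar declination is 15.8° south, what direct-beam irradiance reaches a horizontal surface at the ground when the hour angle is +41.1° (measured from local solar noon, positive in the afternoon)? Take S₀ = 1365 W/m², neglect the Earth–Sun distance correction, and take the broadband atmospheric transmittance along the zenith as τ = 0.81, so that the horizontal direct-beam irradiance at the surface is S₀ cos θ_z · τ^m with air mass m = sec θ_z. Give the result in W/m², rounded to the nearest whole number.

712 W/m²

cos θ_z = sin(-45.3°) sin(-15.8°) + cos(-45.3°) cos(-15.8°) cos(41.10°) = 0.1935 + 0.5100 = 0.7035.
Air mass m = 1/cos θ_z = 1/0.7035 = 1.421; τ^m = 0.81^1.421 = 0.7412.
Surface direct beam = 1365 × 0.7035 × 0.7412 = 711.76 W/m².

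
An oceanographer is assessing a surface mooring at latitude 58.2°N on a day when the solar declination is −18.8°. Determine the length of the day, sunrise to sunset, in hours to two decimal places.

7.56 hours

The sunset hour angle satisfies cos H_s = −tan φ tan δ = 0.5491, giving H_s = 56.69°.
Day length = 2 H_s / 15° h⁻¹ = 113.38° / 15 = 7.559 h.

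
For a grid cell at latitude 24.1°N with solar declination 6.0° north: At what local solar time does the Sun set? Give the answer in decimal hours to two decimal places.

18.18 h

cos H_s = −tan(24.1°) · tan(6.0°) = -0.0470, so H_s = arccos(-0.0470) = 92.69°.
Sunset is at 12 + H_s/15 = 12 + 6.179 = 18.179 h local solar time.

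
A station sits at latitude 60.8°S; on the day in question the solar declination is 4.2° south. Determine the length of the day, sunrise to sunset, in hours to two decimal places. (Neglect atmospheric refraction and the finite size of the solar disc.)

cos H_s = −tan(-60.8°) · tan(-4.2°) = -0.1314, so H_s = arccos(-0.1314) = 97.55°.
Day length = 2 H_s / 15° h⁻¹ = 195.10° / 15 = 13.007 h.

13.01 hours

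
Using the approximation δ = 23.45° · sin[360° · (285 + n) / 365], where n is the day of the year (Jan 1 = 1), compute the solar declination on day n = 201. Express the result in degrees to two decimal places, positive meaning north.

+20.44°

360 × (285 + 201) / 365 = 479.342°; sin(479.342°) = 0.8717.
δ = 23.45 × 0.8717 = 20.441° ≈ +20.44°.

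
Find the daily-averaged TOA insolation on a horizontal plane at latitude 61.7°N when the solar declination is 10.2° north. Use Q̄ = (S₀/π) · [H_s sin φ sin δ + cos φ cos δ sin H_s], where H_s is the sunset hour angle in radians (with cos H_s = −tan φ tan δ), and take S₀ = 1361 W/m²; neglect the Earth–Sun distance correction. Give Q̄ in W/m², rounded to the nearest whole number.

320 W/m²

cos H_s = −tan(61.7°) · tan(10.2°) = -0.3342, so H_s = arccos(-0.3342) = 109.52°. In radians, H_s = 1.9115.
H_s sin φ sin δ = 1.9115 × 0.8805 × 0.1771 = 0.2981.
cos φ cos δ sin H_s = 0.4741 × 0.9842 × 0.9425 = 0.4398.
Q̄ = (1361/π) × (0.2981 + 0.4398) = 433.22 × 0.7379 = 319.67 W/m².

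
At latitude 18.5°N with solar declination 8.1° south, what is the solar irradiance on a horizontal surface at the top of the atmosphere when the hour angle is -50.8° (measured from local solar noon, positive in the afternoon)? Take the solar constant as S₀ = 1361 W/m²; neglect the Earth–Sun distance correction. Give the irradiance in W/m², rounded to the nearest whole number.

747 W/m²

With φ = 18.5°, δ = -8.1°, H = -50.80°: sin φ sin δ = -0.0447, cos φ cos δ cos H = 0.5934, so cos θ_z = 0.5487.
Top-of-atmosphere irradiance = S₀ cos θ_z = 1361 × 0.5487 = 746.78 W/m².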